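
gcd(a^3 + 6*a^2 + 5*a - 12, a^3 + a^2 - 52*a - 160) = a + 4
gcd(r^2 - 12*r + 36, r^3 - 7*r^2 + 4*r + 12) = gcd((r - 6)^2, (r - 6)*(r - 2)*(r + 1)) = r - 6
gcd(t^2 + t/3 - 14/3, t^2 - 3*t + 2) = t - 2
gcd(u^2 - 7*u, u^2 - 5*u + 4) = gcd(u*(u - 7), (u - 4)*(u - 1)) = 1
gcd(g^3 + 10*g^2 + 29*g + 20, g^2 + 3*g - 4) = g + 4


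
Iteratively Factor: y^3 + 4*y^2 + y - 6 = (y + 2)*(y^2 + 2*y - 3) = (y - 1)*(y + 2)*(y + 3)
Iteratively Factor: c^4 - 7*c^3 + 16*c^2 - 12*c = (c - 3)*(c^3 - 4*c^2 + 4*c) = c*(c - 3)*(c^2 - 4*c + 4) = c*(c - 3)*(c - 2)*(c - 2)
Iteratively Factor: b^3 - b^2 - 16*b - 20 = (b + 2)*(b^2 - 3*b - 10) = (b + 2)^2*(b - 5)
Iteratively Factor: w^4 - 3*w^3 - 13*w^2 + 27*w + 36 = (w - 4)*(w^3 + w^2 - 9*w - 9) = (w - 4)*(w + 1)*(w^2 - 9) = (w - 4)*(w + 1)*(w + 3)*(w - 3)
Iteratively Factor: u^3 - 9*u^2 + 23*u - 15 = (u - 3)*(u^2 - 6*u + 5) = (u - 3)*(u - 1)*(u - 5)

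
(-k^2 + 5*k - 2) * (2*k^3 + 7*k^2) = -2*k^5 + 3*k^4 + 31*k^3 - 14*k^2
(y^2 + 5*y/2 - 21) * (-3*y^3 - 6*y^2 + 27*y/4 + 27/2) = -3*y^5 - 27*y^4/2 + 219*y^3/4 + 1251*y^2/8 - 108*y - 567/2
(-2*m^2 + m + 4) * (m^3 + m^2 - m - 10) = -2*m^5 - m^4 + 7*m^3 + 23*m^2 - 14*m - 40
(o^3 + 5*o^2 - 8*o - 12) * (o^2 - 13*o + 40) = o^5 - 8*o^4 - 33*o^3 + 292*o^2 - 164*o - 480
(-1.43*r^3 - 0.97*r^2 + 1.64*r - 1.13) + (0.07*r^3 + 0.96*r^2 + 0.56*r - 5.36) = -1.36*r^3 - 0.01*r^2 + 2.2*r - 6.49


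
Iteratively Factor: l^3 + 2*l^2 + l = (l + 1)*(l^2 + l) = l*(l + 1)*(l + 1)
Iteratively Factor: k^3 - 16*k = (k)*(k^2 - 16) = k*(k + 4)*(k - 4)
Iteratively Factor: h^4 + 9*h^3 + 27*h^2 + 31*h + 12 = (h + 1)*(h^3 + 8*h^2 + 19*h + 12) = (h + 1)*(h + 4)*(h^2 + 4*h + 3) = (h + 1)^2*(h + 4)*(h + 3)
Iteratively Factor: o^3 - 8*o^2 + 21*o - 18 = (o - 3)*(o^2 - 5*o + 6) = (o - 3)*(o - 2)*(o - 3)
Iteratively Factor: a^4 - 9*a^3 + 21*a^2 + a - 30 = (a + 1)*(a^3 - 10*a^2 + 31*a - 30) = (a - 3)*(a + 1)*(a^2 - 7*a + 10) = (a - 3)*(a - 2)*(a + 1)*(a - 5)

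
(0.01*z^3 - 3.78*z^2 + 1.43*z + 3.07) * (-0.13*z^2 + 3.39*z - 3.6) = -0.0013*z^5 + 0.5253*z^4 - 13.0361*z^3 + 18.0566*z^2 + 5.2593*z - 11.052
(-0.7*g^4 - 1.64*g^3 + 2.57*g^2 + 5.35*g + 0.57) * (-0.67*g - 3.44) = 0.469*g^5 + 3.5068*g^4 + 3.9197*g^3 - 12.4253*g^2 - 18.7859*g - 1.9608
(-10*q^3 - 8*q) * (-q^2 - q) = 10*q^5 + 10*q^4 + 8*q^3 + 8*q^2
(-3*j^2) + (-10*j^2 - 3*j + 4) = -13*j^2 - 3*j + 4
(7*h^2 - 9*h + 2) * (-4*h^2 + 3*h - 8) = -28*h^4 + 57*h^3 - 91*h^2 + 78*h - 16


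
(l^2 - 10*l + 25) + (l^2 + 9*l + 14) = 2*l^2 - l + 39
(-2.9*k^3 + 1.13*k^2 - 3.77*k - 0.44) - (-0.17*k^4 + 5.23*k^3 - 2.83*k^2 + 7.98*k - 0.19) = 0.17*k^4 - 8.13*k^3 + 3.96*k^2 - 11.75*k - 0.25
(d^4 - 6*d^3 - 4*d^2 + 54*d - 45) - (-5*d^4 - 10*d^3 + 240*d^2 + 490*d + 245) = 6*d^4 + 4*d^3 - 244*d^2 - 436*d - 290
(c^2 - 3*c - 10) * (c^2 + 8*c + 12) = c^4 + 5*c^3 - 22*c^2 - 116*c - 120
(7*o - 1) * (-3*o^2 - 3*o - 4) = -21*o^3 - 18*o^2 - 25*o + 4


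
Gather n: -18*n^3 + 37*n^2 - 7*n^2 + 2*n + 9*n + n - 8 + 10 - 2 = -18*n^3 + 30*n^2 + 12*n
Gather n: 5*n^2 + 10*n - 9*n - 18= 5*n^2 + n - 18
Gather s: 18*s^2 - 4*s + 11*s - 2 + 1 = 18*s^2 + 7*s - 1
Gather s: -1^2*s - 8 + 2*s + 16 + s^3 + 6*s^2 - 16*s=s^3 + 6*s^2 - 15*s + 8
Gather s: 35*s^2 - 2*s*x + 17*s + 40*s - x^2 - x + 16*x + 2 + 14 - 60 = 35*s^2 + s*(57 - 2*x) - x^2 + 15*x - 44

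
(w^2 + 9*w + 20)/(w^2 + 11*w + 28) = (w + 5)/(w + 7)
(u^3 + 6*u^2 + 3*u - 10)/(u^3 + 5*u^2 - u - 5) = (u + 2)/(u + 1)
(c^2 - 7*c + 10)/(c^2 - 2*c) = (c - 5)/c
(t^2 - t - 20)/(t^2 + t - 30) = (t + 4)/(t + 6)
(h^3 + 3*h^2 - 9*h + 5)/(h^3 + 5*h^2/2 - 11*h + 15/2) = 2*(h - 1)/(2*h - 3)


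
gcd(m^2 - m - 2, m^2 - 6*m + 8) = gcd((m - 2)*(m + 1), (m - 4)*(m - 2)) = m - 2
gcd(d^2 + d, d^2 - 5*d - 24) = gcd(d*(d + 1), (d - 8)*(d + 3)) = 1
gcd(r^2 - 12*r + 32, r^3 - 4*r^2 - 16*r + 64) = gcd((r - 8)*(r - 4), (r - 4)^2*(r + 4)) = r - 4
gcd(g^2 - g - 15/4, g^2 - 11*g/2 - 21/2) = g + 3/2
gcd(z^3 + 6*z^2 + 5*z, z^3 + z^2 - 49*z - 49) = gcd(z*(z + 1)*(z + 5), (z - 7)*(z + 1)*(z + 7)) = z + 1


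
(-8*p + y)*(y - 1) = -8*p*y + 8*p + y^2 - y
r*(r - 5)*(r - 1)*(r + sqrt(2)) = r^4 - 6*r^3 + sqrt(2)*r^3 - 6*sqrt(2)*r^2 + 5*r^2 + 5*sqrt(2)*r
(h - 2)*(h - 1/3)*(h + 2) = h^3 - h^2/3 - 4*h + 4/3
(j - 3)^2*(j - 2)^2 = j^4 - 10*j^3 + 37*j^2 - 60*j + 36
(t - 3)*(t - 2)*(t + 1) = t^3 - 4*t^2 + t + 6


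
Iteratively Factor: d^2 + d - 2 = (d - 1)*(d + 2)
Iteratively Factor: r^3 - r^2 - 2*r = (r + 1)*(r^2 - 2*r) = (r - 2)*(r + 1)*(r)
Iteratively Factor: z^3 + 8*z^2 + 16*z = (z)*(z^2 + 8*z + 16) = z*(z + 4)*(z + 4)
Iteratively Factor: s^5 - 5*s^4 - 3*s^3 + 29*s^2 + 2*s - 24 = (s - 4)*(s^4 - s^3 - 7*s^2 + s + 6) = (s - 4)*(s + 1)*(s^3 - 2*s^2 - 5*s + 6) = (s - 4)*(s - 3)*(s + 1)*(s^2 + s - 2) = (s - 4)*(s - 3)*(s - 1)*(s + 1)*(s + 2)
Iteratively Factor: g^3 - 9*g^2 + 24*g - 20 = (g - 5)*(g^2 - 4*g + 4) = (g - 5)*(g - 2)*(g - 2)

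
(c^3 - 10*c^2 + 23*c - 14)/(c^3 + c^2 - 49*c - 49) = (c^2 - 3*c + 2)/(c^2 + 8*c + 7)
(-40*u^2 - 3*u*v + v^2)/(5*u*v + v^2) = (-8*u + v)/v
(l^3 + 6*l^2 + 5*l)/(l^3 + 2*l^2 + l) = (l + 5)/(l + 1)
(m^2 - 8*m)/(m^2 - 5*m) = (m - 8)/(m - 5)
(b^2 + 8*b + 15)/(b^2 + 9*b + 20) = (b + 3)/(b + 4)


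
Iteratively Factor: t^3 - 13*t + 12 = (t - 3)*(t^2 + 3*t - 4) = (t - 3)*(t + 4)*(t - 1)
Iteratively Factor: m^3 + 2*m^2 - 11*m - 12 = (m + 1)*(m^2 + m - 12) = (m - 3)*(m + 1)*(m + 4)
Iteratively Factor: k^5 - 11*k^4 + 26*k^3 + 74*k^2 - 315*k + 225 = (k - 5)*(k^4 - 6*k^3 - 4*k^2 + 54*k - 45) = (k - 5)*(k + 3)*(k^3 - 9*k^2 + 23*k - 15) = (k - 5)*(k - 3)*(k + 3)*(k^2 - 6*k + 5) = (k - 5)^2*(k - 3)*(k + 3)*(k - 1)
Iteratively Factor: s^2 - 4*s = (s)*(s - 4)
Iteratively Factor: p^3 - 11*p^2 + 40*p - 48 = (p - 3)*(p^2 - 8*p + 16) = (p - 4)*(p - 3)*(p - 4)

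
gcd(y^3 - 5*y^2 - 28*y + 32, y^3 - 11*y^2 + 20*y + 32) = y - 8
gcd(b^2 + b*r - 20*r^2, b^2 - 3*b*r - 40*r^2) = b + 5*r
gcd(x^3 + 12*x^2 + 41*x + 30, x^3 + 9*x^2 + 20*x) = x + 5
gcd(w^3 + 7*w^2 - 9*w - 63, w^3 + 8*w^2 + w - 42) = w^2 + 10*w + 21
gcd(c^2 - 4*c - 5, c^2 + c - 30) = c - 5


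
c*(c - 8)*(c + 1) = c^3 - 7*c^2 - 8*c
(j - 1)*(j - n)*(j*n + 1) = j^3*n - j^2*n^2 - j^2*n + j^2 + j*n^2 - j*n - j + n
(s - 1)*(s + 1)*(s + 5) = s^3 + 5*s^2 - s - 5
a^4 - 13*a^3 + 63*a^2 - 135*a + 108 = (a - 4)*(a - 3)^3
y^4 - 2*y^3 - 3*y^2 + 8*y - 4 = (y - 2)*(y - 1)^2*(y + 2)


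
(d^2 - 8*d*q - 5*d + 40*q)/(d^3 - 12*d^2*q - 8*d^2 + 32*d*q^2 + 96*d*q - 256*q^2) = (5 - d)/(-d^2 + 4*d*q + 8*d - 32*q)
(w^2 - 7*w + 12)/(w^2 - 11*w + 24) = (w - 4)/(w - 8)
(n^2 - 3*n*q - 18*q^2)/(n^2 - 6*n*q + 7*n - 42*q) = (n + 3*q)/(n + 7)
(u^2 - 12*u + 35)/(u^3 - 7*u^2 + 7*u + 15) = (u - 7)/(u^2 - 2*u - 3)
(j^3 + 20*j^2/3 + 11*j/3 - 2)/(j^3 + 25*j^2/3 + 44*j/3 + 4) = (3*j^2 + 2*j - 1)/(3*j^2 + 7*j + 2)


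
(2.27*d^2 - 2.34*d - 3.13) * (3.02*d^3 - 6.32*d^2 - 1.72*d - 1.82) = 6.8554*d^5 - 21.4132*d^4 + 1.4318*d^3 + 19.675*d^2 + 9.6424*d + 5.6966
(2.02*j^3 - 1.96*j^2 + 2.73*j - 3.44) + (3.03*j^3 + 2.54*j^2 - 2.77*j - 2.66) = 5.05*j^3 + 0.58*j^2 - 0.04*j - 6.1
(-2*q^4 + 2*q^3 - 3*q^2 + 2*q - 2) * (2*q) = -4*q^5 + 4*q^4 - 6*q^3 + 4*q^2 - 4*q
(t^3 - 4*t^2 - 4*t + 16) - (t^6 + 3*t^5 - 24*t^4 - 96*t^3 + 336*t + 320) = -t^6 - 3*t^5 + 24*t^4 + 97*t^3 - 4*t^2 - 340*t - 304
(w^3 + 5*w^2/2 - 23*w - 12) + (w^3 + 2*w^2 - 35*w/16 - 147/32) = 2*w^3 + 9*w^2/2 - 403*w/16 - 531/32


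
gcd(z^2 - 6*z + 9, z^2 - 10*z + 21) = z - 3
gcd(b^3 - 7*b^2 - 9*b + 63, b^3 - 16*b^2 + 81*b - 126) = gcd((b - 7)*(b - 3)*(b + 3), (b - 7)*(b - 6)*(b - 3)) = b^2 - 10*b + 21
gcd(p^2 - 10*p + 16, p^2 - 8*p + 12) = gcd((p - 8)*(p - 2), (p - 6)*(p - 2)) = p - 2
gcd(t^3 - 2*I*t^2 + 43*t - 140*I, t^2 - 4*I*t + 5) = t - 5*I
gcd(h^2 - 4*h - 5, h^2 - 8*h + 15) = h - 5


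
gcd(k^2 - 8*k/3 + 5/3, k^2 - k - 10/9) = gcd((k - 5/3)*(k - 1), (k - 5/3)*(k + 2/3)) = k - 5/3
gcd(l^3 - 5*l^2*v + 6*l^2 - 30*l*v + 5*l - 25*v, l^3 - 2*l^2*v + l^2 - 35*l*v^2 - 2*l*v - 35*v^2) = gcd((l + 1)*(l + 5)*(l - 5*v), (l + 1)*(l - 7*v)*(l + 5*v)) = l + 1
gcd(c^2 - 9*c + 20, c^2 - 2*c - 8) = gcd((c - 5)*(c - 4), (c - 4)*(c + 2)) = c - 4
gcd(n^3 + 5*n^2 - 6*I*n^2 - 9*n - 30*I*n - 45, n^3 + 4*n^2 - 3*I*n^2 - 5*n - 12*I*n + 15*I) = n^2 + n*(5 - 3*I) - 15*I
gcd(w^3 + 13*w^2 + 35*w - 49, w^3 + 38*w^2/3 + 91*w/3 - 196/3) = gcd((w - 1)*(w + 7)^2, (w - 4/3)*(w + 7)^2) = w^2 + 14*w + 49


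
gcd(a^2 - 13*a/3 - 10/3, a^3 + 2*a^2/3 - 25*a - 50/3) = a^2 - 13*a/3 - 10/3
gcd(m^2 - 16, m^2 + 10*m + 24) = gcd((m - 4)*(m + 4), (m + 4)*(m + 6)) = m + 4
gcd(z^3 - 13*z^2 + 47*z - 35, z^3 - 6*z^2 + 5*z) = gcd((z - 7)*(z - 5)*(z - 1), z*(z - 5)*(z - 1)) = z^2 - 6*z + 5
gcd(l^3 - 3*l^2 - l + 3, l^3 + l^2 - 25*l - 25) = l + 1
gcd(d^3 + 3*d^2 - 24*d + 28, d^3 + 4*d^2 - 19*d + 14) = d^2 + 5*d - 14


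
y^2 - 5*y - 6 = (y - 6)*(y + 1)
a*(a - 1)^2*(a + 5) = a^4 + 3*a^3 - 9*a^2 + 5*a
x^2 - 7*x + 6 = (x - 6)*(x - 1)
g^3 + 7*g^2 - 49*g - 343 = (g - 7)*(g + 7)^2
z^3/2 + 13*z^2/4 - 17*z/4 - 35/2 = (z/2 + 1)*(z - 5/2)*(z + 7)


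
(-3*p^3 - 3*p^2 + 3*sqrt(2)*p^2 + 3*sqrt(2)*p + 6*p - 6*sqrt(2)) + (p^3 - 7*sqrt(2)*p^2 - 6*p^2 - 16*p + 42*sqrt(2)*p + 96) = -2*p^3 - 9*p^2 - 4*sqrt(2)*p^2 - 10*p + 45*sqrt(2)*p - 6*sqrt(2) + 96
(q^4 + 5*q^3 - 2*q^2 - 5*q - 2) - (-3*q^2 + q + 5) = q^4 + 5*q^3 + q^2 - 6*q - 7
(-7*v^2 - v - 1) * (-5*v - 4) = 35*v^3 + 33*v^2 + 9*v + 4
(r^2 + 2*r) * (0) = 0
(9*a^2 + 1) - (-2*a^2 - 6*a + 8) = 11*a^2 + 6*a - 7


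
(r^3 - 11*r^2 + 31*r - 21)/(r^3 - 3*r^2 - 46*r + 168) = (r^3 - 11*r^2 + 31*r - 21)/(r^3 - 3*r^2 - 46*r + 168)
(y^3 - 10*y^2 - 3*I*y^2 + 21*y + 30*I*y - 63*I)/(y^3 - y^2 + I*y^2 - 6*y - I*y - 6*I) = (y^2 - y*(7 + 3*I) + 21*I)/(y^2 + y*(2 + I) + 2*I)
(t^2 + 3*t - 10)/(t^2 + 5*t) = (t - 2)/t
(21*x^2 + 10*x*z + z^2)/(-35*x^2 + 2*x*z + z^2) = (-3*x - z)/(5*x - z)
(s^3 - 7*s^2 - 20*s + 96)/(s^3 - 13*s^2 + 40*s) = (s^2 + s - 12)/(s*(s - 5))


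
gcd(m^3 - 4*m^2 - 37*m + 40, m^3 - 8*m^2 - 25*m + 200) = m^2 - 3*m - 40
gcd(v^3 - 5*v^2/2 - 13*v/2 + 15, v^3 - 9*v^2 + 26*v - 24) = v^2 - 5*v + 6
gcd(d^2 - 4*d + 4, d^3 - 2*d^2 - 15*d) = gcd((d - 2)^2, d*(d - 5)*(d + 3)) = 1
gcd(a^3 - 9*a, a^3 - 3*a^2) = a^2 - 3*a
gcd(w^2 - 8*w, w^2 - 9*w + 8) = w - 8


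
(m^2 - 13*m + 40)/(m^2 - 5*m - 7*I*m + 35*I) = (m - 8)/(m - 7*I)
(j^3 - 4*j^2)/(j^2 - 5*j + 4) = j^2/(j - 1)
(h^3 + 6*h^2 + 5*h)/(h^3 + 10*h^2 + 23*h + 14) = h*(h + 5)/(h^2 + 9*h + 14)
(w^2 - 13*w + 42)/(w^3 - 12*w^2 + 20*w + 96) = (w - 7)/(w^2 - 6*w - 16)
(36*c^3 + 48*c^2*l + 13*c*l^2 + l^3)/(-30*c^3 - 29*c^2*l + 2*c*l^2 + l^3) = (-6*c - l)/(5*c - l)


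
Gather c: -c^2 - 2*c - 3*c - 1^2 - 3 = -c^2 - 5*c - 4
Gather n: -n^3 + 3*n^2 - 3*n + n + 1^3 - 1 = -n^3 + 3*n^2 - 2*n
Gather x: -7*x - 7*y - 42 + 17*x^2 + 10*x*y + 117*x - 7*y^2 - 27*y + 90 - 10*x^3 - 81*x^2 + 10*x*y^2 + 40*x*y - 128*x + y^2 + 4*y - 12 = -10*x^3 - 64*x^2 + x*(10*y^2 + 50*y - 18) - 6*y^2 - 30*y + 36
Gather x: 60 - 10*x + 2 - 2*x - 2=60 - 12*x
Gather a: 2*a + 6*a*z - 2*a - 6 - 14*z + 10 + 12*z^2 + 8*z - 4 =6*a*z + 12*z^2 - 6*z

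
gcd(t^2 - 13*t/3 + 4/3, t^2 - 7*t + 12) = t - 4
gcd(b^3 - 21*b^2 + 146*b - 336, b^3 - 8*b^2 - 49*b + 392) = b^2 - 15*b + 56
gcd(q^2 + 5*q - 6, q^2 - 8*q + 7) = q - 1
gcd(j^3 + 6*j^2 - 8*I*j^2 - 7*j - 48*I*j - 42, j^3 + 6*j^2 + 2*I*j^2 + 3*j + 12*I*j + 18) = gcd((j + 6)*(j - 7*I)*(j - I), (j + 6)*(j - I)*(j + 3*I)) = j^2 + j*(6 - I) - 6*I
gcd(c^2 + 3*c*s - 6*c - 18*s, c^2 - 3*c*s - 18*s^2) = c + 3*s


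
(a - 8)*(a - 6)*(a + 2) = a^3 - 12*a^2 + 20*a + 96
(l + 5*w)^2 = l^2 + 10*l*w + 25*w^2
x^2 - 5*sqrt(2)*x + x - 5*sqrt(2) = (x + 1)*(x - 5*sqrt(2))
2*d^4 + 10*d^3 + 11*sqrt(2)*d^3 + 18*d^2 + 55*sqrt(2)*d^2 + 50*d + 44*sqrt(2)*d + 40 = (d + 4)*(d + 5*sqrt(2))*(sqrt(2)*d + 1)*(sqrt(2)*d + sqrt(2))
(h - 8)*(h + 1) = h^2 - 7*h - 8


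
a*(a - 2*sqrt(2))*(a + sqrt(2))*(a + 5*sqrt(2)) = a^4 + 4*sqrt(2)*a^3 - 14*a^2 - 20*sqrt(2)*a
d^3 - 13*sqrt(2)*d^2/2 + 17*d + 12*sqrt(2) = (d - 4*sqrt(2))*(d - 3*sqrt(2))*(d + sqrt(2)/2)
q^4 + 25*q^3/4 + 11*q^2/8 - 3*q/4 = q*(q - 1/4)*(q + 1/2)*(q + 6)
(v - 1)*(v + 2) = v^2 + v - 2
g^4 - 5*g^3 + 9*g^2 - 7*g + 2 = (g - 2)*(g - 1)^3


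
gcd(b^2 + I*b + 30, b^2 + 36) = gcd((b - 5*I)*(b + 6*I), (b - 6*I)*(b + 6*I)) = b + 6*I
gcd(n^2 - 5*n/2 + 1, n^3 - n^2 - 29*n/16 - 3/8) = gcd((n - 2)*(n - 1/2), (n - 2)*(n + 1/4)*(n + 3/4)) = n - 2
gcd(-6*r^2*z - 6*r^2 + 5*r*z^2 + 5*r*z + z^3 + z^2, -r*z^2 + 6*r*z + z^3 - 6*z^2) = -r + z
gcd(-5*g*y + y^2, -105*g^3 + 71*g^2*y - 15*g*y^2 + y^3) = -5*g + y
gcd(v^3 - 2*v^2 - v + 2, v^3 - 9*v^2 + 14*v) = v - 2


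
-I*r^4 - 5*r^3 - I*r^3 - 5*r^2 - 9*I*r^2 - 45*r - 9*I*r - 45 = (r - 5*I)*(r - 3*I)*(r + 3*I)*(-I*r - I)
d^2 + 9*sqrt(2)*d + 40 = (d + 4*sqrt(2))*(d + 5*sqrt(2))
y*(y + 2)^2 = y^3 + 4*y^2 + 4*y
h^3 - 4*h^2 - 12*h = h*(h - 6)*(h + 2)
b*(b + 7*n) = b^2 + 7*b*n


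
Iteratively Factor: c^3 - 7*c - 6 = (c + 1)*(c^2 - c - 6) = (c - 3)*(c + 1)*(c + 2)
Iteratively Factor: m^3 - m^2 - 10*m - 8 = (m - 4)*(m^2 + 3*m + 2) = (m - 4)*(m + 1)*(m + 2)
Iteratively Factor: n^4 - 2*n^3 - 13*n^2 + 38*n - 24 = (n - 3)*(n^3 + n^2 - 10*n + 8) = (n - 3)*(n - 2)*(n^2 + 3*n - 4) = (n - 3)*(n - 2)*(n + 4)*(n - 1)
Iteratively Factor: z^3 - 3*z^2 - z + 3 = (z + 1)*(z^2 - 4*z + 3) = (z - 3)*(z + 1)*(z - 1)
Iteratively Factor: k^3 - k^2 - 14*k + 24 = (k - 3)*(k^2 + 2*k - 8) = (k - 3)*(k + 4)*(k - 2)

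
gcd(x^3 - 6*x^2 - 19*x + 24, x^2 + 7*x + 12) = x + 3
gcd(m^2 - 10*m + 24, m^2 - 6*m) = m - 6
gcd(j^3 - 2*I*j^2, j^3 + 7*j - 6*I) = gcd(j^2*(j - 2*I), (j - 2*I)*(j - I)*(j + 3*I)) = j - 2*I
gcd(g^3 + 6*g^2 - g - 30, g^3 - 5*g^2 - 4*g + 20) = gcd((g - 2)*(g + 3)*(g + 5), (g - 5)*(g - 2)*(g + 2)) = g - 2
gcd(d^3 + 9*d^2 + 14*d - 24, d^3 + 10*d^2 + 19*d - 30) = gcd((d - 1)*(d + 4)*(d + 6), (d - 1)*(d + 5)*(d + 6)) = d^2 + 5*d - 6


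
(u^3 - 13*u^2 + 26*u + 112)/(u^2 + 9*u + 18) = (u^3 - 13*u^2 + 26*u + 112)/(u^2 + 9*u + 18)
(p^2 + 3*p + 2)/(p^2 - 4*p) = (p^2 + 3*p + 2)/(p*(p - 4))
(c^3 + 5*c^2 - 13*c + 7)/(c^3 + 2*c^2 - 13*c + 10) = (c^2 + 6*c - 7)/(c^2 + 3*c - 10)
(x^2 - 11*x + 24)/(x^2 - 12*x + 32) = (x - 3)/(x - 4)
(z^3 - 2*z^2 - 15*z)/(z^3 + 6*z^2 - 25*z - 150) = z*(z + 3)/(z^2 + 11*z + 30)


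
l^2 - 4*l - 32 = (l - 8)*(l + 4)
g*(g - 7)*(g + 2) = g^3 - 5*g^2 - 14*g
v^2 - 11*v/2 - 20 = (v - 8)*(v + 5/2)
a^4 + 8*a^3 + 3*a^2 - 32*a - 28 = (a - 2)*(a + 1)*(a + 2)*(a + 7)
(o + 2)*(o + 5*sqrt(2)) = o^2 + 2*o + 5*sqrt(2)*o + 10*sqrt(2)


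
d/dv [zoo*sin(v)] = zoo*cos(v)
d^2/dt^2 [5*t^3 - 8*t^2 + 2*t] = 30*t - 16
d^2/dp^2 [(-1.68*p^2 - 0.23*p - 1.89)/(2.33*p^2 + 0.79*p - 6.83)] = (3.68745800000001*p^3 - 221.975838*p^2 - 42.83472*p - 221.735966)/(12.649337*p^6 + 12.866493*p^5 - 106.875702*p^4 - 74.938847*p^3 + 313.288002*p^2 + 110.557893*p - 318.611987)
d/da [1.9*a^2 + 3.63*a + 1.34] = 3.8*a + 3.63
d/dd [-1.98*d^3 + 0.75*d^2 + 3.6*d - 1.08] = -5.94*d^2 + 1.5*d + 3.6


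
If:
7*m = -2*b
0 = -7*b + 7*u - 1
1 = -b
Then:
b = -1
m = 2/7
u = -6/7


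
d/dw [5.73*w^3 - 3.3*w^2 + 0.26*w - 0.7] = 17.19*w^2 - 6.6*w + 0.26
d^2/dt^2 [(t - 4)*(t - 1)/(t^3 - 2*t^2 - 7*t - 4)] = 2*(t - 5)/(t^4 + 4*t^3 + 6*t^2 + 4*t + 1)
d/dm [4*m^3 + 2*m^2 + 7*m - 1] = 12*m^2 + 4*m + 7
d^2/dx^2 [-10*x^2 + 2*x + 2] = -20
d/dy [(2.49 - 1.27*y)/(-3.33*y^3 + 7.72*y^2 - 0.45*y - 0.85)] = (-8.4582*y^3 + 34.6795*y^2 - 38.4456*y + 2.2)/(11.0889*y^6 - 51.4152*y^5 + 62.5954*y^4 - 1.287*y^3 - 12.9215*y^2 + 0.765*y + 0.7225)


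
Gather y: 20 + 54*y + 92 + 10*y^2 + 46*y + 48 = 10*y^2 + 100*y + 160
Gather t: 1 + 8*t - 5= 8*t - 4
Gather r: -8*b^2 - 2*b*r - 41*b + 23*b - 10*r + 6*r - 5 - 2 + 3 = -8*b^2 - 18*b + r*(-2*b - 4) - 4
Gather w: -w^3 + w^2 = -w^3 + w^2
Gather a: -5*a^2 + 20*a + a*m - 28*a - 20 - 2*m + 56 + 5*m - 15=-5*a^2 + a*(m - 8) + 3*m + 21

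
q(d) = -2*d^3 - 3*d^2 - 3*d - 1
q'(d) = -6*d^2 - 6*d - 3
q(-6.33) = 405.06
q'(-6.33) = -205.43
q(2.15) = -41.19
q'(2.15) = -43.64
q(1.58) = -21.12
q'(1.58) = -27.46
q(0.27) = -2.07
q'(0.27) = -5.06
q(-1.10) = 1.33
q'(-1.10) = -3.66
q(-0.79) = 0.48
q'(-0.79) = -2.00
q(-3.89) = 83.00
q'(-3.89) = -70.45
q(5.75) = -497.66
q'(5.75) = -235.88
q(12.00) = -3925.00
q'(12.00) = -939.00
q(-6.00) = 341.00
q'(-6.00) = -183.00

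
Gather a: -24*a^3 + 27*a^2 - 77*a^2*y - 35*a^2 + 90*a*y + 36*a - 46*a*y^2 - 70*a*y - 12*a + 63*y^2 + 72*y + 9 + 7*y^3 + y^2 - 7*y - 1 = -24*a^3 + a^2*(-77*y - 8) + a*(-46*y^2 + 20*y + 24) + 7*y^3 + 64*y^2 + 65*y + 8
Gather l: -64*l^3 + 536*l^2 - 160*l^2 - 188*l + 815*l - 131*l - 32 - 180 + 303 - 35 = -64*l^3 + 376*l^2 + 496*l + 56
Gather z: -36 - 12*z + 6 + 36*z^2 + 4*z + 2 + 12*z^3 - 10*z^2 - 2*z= 12*z^3 + 26*z^2 - 10*z - 28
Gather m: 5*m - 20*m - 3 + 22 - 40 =-15*m - 21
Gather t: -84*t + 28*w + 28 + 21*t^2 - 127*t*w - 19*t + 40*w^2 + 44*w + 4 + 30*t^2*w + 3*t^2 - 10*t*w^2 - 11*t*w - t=t^2*(30*w + 24) + t*(-10*w^2 - 138*w - 104) + 40*w^2 + 72*w + 32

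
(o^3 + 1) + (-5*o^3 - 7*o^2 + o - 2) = -4*o^3 - 7*o^2 + o - 1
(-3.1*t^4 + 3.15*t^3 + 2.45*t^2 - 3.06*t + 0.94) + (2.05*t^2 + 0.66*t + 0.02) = -3.1*t^4 + 3.15*t^3 + 4.5*t^2 - 2.4*t + 0.96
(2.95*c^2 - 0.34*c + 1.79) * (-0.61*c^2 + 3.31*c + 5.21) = -1.7995*c^4 + 9.9719*c^3 + 13.1522*c^2 + 4.1535*c + 9.3259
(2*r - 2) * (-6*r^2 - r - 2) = -12*r^3 + 10*r^2 - 2*r + 4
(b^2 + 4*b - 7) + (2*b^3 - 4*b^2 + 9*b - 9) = 2*b^3 - 3*b^2 + 13*b - 16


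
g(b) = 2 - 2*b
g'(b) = -2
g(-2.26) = 6.52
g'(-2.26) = -2.00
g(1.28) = -0.56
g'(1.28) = -2.00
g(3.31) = -4.62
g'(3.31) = -2.00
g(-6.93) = 15.86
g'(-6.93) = -2.00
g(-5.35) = 12.70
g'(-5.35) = -2.00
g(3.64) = -5.28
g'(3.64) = -2.00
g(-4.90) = 11.80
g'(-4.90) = -2.00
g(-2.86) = 7.72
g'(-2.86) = -2.00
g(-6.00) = 14.00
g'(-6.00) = -2.00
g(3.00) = -4.00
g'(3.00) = -2.00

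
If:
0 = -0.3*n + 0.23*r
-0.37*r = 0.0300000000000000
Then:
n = -0.06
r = -0.08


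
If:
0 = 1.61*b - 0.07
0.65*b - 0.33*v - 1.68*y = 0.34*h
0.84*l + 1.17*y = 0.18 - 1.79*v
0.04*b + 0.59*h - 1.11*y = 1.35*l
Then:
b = 0.04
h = -5.84470308268826*y - 0.0173471826957497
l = -3.37657393984153*y - 0.00629311655978497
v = 0.930906206406083*y + 0.103511853581128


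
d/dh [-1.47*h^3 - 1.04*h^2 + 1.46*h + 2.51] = -4.41*h^2 - 2.08*h + 1.46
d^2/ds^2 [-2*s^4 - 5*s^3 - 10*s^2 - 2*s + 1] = -24*s^2 - 30*s - 20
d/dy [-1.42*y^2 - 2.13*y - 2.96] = -2.84*y - 2.13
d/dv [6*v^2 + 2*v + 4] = 12*v + 2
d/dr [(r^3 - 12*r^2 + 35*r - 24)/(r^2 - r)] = 1 - 24/r^2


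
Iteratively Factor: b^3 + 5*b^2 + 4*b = (b + 4)*(b^2 + b) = (b + 1)*(b + 4)*(b)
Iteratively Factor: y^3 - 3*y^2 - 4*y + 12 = (y + 2)*(y^2 - 5*y + 6) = (y - 2)*(y + 2)*(y - 3)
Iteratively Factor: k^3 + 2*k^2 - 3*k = (k - 1)*(k^2 + 3*k) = (k - 1)*(k + 3)*(k)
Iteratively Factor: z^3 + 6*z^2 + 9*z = (z + 3)*(z^2 + 3*z) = z*(z + 3)*(z + 3)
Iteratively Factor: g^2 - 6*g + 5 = (g - 1)*(g - 5)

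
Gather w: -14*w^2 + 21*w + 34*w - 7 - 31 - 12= -14*w^2 + 55*w - 50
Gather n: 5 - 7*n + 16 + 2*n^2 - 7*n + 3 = 2*n^2 - 14*n + 24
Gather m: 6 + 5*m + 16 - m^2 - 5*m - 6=16 - m^2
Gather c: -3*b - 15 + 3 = -3*b - 12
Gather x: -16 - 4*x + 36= 20 - 4*x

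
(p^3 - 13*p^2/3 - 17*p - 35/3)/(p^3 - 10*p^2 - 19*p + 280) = (3*p^2 + 8*p + 5)/(3*(p^2 - 3*p - 40))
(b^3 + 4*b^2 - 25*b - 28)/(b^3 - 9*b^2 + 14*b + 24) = (b + 7)/(b - 6)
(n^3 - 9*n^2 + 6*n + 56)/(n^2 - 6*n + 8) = (n^2 - 5*n - 14)/(n - 2)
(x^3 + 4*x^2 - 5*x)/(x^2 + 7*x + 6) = x*(x^2 + 4*x - 5)/(x^2 + 7*x + 6)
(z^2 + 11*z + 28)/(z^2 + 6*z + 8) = (z + 7)/(z + 2)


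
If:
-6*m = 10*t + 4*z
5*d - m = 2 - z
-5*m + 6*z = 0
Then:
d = z/25 + 2/5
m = 6*z/5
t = -28*z/25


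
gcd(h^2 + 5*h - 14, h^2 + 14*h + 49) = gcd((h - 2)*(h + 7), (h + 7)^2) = h + 7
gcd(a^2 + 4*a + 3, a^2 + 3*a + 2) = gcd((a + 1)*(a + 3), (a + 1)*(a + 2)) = a + 1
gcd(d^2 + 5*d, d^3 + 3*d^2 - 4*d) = d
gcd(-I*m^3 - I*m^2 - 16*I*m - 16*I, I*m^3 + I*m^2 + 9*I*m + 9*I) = m + 1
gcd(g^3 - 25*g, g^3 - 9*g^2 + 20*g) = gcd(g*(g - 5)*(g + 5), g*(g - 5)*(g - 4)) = g^2 - 5*g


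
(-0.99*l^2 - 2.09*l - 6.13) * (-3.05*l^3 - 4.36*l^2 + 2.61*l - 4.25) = 3.0195*l^5 + 10.6909*l^4 + 25.225*l^3 + 25.4794*l^2 - 7.1168*l + 26.0525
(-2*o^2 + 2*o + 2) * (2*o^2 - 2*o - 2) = -4*o^4 + 8*o^3 + 4*o^2 - 8*o - 4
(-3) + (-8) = -11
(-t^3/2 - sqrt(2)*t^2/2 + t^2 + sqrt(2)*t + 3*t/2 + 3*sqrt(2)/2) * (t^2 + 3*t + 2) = -t^5/2 - sqrt(2)*t^4/2 - t^4/2 - sqrt(2)*t^3/2 + 7*t^3/2 + 7*sqrt(2)*t^2/2 + 13*t^2/2 + 3*t + 13*sqrt(2)*t/2 + 3*sqrt(2)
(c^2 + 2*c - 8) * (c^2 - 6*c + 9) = c^4 - 4*c^3 - 11*c^2 + 66*c - 72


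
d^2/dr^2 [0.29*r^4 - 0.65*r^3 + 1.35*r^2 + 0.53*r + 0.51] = 3.48*r^2 - 3.9*r + 2.7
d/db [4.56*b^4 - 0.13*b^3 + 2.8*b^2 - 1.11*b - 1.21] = 18.24*b^3 - 0.39*b^2 + 5.6*b - 1.11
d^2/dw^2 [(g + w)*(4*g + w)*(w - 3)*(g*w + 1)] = 8*g^3 + 30*g^2*w - 30*g^2 + 12*g*w^2 - 18*g*w + 10*g + 6*w - 6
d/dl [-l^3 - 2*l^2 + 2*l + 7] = -3*l^2 - 4*l + 2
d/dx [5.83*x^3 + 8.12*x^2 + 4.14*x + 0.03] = 17.49*x^2 + 16.24*x + 4.14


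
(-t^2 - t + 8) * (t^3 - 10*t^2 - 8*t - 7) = -t^5 + 9*t^4 + 26*t^3 - 65*t^2 - 57*t - 56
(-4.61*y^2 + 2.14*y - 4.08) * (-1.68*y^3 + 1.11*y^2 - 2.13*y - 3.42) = 7.7448*y^5 - 8.7123*y^4 + 19.0491*y^3 + 6.6792*y^2 + 1.3716*y + 13.9536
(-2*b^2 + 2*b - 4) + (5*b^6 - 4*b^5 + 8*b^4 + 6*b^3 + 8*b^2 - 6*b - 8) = 5*b^6 - 4*b^5 + 8*b^4 + 6*b^3 + 6*b^2 - 4*b - 12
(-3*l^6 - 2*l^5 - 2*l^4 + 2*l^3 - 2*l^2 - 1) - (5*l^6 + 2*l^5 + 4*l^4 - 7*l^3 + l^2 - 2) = -8*l^6 - 4*l^5 - 6*l^4 + 9*l^3 - 3*l^2 + 1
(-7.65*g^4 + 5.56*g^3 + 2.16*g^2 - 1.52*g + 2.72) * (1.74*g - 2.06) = -13.311*g^5 + 25.4334*g^4 - 7.6952*g^3 - 7.0944*g^2 + 7.864*g - 5.6032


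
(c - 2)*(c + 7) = c^2 + 5*c - 14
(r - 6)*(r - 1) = r^2 - 7*r + 6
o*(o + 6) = o^2 + 6*o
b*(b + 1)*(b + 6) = b^3 + 7*b^2 + 6*b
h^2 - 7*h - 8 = (h - 8)*(h + 1)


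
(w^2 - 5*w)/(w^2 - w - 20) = w/(w + 4)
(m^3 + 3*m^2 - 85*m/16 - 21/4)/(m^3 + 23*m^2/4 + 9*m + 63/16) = (4*m^2 + 9*m - 28)/(4*m^2 + 20*m + 21)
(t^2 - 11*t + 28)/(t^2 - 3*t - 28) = (t - 4)/(t + 4)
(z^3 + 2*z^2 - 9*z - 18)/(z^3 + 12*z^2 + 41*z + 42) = (z - 3)/(z + 7)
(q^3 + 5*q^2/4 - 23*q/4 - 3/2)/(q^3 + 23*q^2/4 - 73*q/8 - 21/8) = 2*(q^2 + q - 6)/(2*q^2 + 11*q - 21)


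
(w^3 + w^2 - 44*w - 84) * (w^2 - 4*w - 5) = w^5 - 3*w^4 - 53*w^3 + 87*w^2 + 556*w + 420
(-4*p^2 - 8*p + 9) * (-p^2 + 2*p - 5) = 4*p^4 - 5*p^2 + 58*p - 45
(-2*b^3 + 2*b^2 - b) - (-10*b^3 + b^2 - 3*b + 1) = 8*b^3 + b^2 + 2*b - 1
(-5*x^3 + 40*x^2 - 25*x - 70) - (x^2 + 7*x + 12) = -5*x^3 + 39*x^2 - 32*x - 82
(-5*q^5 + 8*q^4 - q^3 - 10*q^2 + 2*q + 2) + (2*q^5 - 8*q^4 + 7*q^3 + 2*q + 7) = -3*q^5 + 6*q^3 - 10*q^2 + 4*q + 9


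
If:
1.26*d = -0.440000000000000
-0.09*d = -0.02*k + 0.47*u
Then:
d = -0.35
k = 23.5*u - 1.57142857142857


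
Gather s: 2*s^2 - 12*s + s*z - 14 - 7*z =2*s^2 + s*(z - 12) - 7*z - 14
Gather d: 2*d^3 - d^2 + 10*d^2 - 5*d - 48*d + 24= 2*d^3 + 9*d^2 - 53*d + 24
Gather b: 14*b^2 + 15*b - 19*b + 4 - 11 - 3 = 14*b^2 - 4*b - 10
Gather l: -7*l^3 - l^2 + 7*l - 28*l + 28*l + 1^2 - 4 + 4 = -7*l^3 - l^2 + 7*l + 1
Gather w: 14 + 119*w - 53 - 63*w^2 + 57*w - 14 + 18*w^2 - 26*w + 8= -45*w^2 + 150*w - 45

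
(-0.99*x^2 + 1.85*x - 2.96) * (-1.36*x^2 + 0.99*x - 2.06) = 1.3464*x^4 - 3.4961*x^3 + 7.8965*x^2 - 6.7414*x + 6.0976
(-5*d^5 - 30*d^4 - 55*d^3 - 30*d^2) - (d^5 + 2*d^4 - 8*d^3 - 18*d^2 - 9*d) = -6*d^5 - 32*d^4 - 47*d^3 - 12*d^2 + 9*d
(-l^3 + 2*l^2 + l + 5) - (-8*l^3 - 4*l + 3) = 7*l^3 + 2*l^2 + 5*l + 2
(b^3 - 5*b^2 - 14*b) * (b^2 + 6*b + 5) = b^5 + b^4 - 39*b^3 - 109*b^2 - 70*b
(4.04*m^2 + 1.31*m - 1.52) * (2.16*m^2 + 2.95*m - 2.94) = 8.7264*m^4 + 14.7476*m^3 - 11.2963*m^2 - 8.3354*m + 4.4688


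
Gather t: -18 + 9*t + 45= 9*t + 27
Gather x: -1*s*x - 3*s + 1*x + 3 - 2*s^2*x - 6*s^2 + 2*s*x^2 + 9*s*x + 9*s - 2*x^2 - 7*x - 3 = -6*s^2 + 6*s + x^2*(2*s - 2) + x*(-2*s^2 + 8*s - 6)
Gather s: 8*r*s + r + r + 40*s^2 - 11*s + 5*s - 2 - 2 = 2*r + 40*s^2 + s*(8*r - 6) - 4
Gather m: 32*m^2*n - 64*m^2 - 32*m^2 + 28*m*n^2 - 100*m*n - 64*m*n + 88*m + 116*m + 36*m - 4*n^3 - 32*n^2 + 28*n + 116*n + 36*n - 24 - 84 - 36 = m^2*(32*n - 96) + m*(28*n^2 - 164*n + 240) - 4*n^3 - 32*n^2 + 180*n - 144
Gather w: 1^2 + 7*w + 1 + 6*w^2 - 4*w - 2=6*w^2 + 3*w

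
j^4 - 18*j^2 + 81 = (j - 3)^2*(j + 3)^2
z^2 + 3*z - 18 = (z - 3)*(z + 6)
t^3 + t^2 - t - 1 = (t - 1)*(t + 1)^2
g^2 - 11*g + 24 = (g - 8)*(g - 3)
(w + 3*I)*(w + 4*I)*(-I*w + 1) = -I*w^3 + 8*w^2 + 19*I*w - 12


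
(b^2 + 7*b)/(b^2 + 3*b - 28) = b/(b - 4)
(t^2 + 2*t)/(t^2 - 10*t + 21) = t*(t + 2)/(t^2 - 10*t + 21)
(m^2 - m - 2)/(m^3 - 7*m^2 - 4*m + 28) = (m + 1)/(m^2 - 5*m - 14)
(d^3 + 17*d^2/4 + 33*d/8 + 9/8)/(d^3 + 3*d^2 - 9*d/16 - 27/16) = 2*(2*d + 1)/(4*d - 3)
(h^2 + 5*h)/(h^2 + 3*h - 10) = h/(h - 2)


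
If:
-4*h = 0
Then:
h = 0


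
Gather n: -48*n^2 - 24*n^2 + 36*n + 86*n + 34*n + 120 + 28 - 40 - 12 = -72*n^2 + 156*n + 96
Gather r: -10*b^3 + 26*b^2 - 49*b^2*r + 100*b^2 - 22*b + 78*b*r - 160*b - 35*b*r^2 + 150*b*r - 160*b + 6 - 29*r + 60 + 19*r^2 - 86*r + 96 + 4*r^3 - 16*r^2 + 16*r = -10*b^3 + 126*b^2 - 342*b + 4*r^3 + r^2*(3 - 35*b) + r*(-49*b^2 + 228*b - 99) + 162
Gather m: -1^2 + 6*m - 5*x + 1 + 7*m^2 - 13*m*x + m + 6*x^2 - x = 7*m^2 + m*(7 - 13*x) + 6*x^2 - 6*x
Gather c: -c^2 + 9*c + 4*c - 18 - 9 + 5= -c^2 + 13*c - 22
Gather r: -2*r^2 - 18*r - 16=-2*r^2 - 18*r - 16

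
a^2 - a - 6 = (a - 3)*(a + 2)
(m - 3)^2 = m^2 - 6*m + 9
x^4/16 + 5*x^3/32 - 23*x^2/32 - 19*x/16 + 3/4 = (x/4 + 1/2)*(x/4 + 1)*(x - 3)*(x - 1/2)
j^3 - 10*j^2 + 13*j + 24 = (j - 8)*(j - 3)*(j + 1)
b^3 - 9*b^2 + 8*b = b*(b - 8)*(b - 1)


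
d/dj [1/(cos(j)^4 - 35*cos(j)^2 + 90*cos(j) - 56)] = 2*(2*cos(j)^3 - 35*cos(j) + 45)*sin(j)/(cos(j)^4 - 35*cos(j)^2 + 90*cos(j) - 56)^2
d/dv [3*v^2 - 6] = 6*v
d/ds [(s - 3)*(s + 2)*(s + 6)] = 3*s^2 + 10*s - 12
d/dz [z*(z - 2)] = 2*z - 2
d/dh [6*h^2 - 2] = 12*h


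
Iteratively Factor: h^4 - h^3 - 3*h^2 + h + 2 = (h - 2)*(h^3 + h^2 - h - 1) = (h - 2)*(h - 1)*(h^2 + 2*h + 1) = (h - 2)*(h - 1)*(h + 1)*(h + 1)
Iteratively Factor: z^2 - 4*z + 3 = (z - 3)*(z - 1)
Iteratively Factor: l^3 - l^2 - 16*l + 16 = (l - 1)*(l^2 - 16) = (l - 4)*(l - 1)*(l + 4)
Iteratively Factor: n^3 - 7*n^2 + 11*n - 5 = (n - 5)*(n^2 - 2*n + 1) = (n - 5)*(n - 1)*(n - 1)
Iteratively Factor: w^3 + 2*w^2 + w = (w + 1)*(w^2 + w) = w*(w + 1)*(w + 1)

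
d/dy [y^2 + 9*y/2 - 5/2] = 2*y + 9/2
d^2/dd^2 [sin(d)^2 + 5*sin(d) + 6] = -5*sin(d) + 2*cos(2*d)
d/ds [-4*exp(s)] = -4*exp(s)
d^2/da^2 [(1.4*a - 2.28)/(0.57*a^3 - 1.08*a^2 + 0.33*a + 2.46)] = (2.72916*a^5 - 14.060304*a^4 + 25.196328*a^3 - 42.08652*a^2 + 46.374768*a - 14.884632)/(0.185193*a^9 - 1.052676*a^8 + 2.316195*a^7 - 0.0808380000000006*a^6 - 7.745301*a^5 + 11.031552*a^4 + 5.123709*a^3 - 18.803502*a^2 + 5.991084*a + 14.886936)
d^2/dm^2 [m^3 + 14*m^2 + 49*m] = 6*m + 28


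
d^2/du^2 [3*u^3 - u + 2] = 18*u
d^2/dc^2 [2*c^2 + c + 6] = 4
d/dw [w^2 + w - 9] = 2*w + 1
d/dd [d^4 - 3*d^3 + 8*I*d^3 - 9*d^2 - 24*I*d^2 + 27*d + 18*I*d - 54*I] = 4*d^3 + d^2*(-9 + 24*I) + d*(-18 - 48*I) + 27 + 18*I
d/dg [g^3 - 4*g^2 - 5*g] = 3*g^2 - 8*g - 5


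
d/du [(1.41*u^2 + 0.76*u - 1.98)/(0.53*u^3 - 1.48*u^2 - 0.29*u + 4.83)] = (-0.7473*u^4 - 0.8056*u^3 + 3.8641*u^2 + 7.7598*u + 3.0966)/(0.2809*u^6 - 1.5688*u^5 + 1.883*u^4 + 5.9782*u^3 - 14.2127*u^2 - 2.8014*u + 23.3289)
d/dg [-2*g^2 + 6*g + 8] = 6 - 4*g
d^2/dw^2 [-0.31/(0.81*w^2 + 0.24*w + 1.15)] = (0.406782*w^2 + 0.120528*w - 0.31*(1.62*w + 0.24)*(3.24*w + 0.48) + 0.57753)/(0.81*w^2 + 0.24*w + 1.15)^3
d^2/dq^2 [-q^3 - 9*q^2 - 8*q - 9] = -6*q - 18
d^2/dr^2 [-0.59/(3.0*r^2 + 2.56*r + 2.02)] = (10.62*r^2 + 9.0624*r - 0.59*(6.0*r + 2.56)*(12.0*r + 5.12) + 7.1508)/(3.0*r^2 + 2.56*r + 2.02)^3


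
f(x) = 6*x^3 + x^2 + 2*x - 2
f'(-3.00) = 158.00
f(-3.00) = -161.00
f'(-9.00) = 1442.00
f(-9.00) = -4313.00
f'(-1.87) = 61.20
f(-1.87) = -41.48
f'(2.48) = 117.67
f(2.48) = 100.63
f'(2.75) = 143.62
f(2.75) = 135.84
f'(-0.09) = 1.97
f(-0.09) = -2.18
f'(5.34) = 525.96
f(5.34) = 950.84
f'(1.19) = 29.87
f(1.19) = 11.91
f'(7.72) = 1090.21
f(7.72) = 2833.64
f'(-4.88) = 420.90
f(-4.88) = -685.23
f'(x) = 18*x^2 + 2*x + 2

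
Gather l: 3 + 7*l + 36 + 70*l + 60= 77*l + 99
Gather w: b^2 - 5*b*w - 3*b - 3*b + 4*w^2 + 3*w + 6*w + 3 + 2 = b^2 - 6*b + 4*w^2 + w*(9 - 5*b) + 5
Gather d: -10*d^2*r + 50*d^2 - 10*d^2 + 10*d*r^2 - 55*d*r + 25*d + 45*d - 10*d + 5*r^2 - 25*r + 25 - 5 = d^2*(40 - 10*r) + d*(10*r^2 - 55*r + 60) + 5*r^2 - 25*r + 20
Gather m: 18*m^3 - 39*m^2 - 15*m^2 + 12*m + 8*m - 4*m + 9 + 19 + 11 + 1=18*m^3 - 54*m^2 + 16*m + 40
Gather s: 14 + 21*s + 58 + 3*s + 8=24*s + 80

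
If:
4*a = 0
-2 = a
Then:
No Solution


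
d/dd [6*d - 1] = 6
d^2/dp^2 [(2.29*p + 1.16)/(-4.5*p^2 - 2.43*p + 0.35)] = (-(2.29*p + 1.16)*(9.0*p + 2.43)*(18.0*p + 4.86) + (61.83*p + 21.5694)*(4.5*p^2 + 2.43*p - 0.35))/(4.5*p^2 + 2.43*p - 0.35)^3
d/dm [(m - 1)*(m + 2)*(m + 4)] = 3*m^2 + 10*m + 2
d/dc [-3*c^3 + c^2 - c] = -9*c^2 + 2*c - 1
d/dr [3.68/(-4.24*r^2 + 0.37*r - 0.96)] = (31.2064*r - 1.3616)/(4.24*r^2 - 0.37*r + 0.96)^2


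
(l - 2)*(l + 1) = l^2 - l - 2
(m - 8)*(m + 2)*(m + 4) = m^3 - 2*m^2 - 40*m - 64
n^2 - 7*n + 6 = (n - 6)*(n - 1)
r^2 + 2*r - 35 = (r - 5)*(r + 7)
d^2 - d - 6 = (d - 3)*(d + 2)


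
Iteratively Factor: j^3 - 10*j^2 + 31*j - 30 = (j - 2)*(j^2 - 8*j + 15) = (j - 5)*(j - 2)*(j - 3)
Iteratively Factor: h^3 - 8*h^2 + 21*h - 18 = (h - 3)*(h^2 - 5*h + 6) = (h - 3)*(h - 2)*(h - 3)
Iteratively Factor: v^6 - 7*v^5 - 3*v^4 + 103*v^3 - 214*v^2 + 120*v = (v)*(v^5 - 7*v^4 - 3*v^3 + 103*v^2 - 214*v + 120) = v*(v - 2)*(v^4 - 5*v^3 - 13*v^2 + 77*v - 60) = v*(v - 2)*(v + 4)*(v^3 - 9*v^2 + 23*v - 15) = v*(v - 5)*(v - 2)*(v + 4)*(v^2 - 4*v + 3) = v*(v - 5)*(v - 3)*(v - 2)*(v + 4)*(v - 1)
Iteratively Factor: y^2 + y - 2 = (y - 1)*(y + 2)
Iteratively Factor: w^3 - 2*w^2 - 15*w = (w)*(w^2 - 2*w - 15) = w*(w - 5)*(w + 3)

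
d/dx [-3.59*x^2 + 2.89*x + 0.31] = 2.89 - 7.18*x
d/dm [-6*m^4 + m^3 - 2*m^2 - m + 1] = -24*m^3 + 3*m^2 - 4*m - 1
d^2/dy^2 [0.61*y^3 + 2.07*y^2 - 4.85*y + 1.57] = 3.66*y + 4.14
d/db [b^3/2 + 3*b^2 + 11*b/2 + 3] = 3*b^2/2 + 6*b + 11/2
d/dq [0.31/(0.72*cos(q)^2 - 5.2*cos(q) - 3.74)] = (0.4464*cos(q) - 1.612)*sin(q)/(-0.72*cos(q)^2 + 5.2*cos(q) + 3.74)^2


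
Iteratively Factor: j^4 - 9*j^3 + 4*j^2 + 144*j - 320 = (j - 5)*(j^3 - 4*j^2 - 16*j + 64) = (j - 5)*(j - 4)*(j^2 - 16) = (j - 5)*(j - 4)*(j + 4)*(j - 4)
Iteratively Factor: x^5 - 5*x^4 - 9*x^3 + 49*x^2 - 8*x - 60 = (x - 2)*(x^4 - 3*x^3 - 15*x^2 + 19*x + 30) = (x - 2)^2*(x^3 - x^2 - 17*x - 15) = (x - 2)^2*(x + 3)*(x^2 - 4*x - 5) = (x - 2)^2*(x + 1)*(x + 3)*(x - 5)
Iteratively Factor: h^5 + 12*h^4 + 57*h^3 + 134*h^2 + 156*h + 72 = (h + 3)*(h^4 + 9*h^3 + 30*h^2 + 44*h + 24) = (h + 2)*(h + 3)*(h^3 + 7*h^2 + 16*h + 12) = (h + 2)^2*(h + 3)*(h^2 + 5*h + 6) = (h + 2)^3*(h + 3)*(h + 3)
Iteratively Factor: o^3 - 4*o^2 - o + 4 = (o - 4)*(o^2 - 1) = (o - 4)*(o + 1)*(o - 1)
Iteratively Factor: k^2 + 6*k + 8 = (k + 4)*(k + 2)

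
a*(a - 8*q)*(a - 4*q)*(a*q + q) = a^4*q - 12*a^3*q^2 + a^3*q + 32*a^2*q^3 - 12*a^2*q^2 + 32*a*q^3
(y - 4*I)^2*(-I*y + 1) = -I*y^3 - 7*y^2 + 8*I*y - 16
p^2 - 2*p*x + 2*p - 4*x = (p + 2)*(p - 2*x)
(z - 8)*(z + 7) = z^2 - z - 56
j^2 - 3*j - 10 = (j - 5)*(j + 2)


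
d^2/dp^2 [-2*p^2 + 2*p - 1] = -4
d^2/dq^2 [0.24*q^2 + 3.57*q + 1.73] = 0.480000000000000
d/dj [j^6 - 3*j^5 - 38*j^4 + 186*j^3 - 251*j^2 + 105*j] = 6*j^5 - 15*j^4 - 152*j^3 + 558*j^2 - 502*j + 105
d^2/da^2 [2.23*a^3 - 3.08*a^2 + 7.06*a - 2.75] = 13.38*a - 6.16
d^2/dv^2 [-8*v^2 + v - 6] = -16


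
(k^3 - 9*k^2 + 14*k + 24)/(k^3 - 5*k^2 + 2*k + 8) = (k - 6)/(k - 2)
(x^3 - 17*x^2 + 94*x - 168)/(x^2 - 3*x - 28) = (x^2 - 10*x + 24)/(x + 4)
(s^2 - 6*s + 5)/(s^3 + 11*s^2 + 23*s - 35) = (s - 5)/(s^2 + 12*s + 35)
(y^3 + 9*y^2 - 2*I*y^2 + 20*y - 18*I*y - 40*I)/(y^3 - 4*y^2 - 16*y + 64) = (y^2 + y*(5 - 2*I) - 10*I)/(y^2 - 8*y + 16)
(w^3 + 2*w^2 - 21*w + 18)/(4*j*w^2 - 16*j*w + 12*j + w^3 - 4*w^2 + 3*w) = (w + 6)/(4*j + w)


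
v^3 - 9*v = v*(v - 3)*(v + 3)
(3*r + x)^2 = 9*r^2 + 6*r*x + x^2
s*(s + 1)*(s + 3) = s^3 + 4*s^2 + 3*s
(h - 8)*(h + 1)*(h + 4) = h^3 - 3*h^2 - 36*h - 32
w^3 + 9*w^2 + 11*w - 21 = (w - 1)*(w + 3)*(w + 7)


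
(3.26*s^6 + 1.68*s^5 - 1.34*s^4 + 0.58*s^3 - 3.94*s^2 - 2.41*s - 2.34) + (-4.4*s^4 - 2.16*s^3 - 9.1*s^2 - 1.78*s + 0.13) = 3.26*s^6 + 1.68*s^5 - 5.74*s^4 - 1.58*s^3 - 13.04*s^2 - 4.19*s - 2.21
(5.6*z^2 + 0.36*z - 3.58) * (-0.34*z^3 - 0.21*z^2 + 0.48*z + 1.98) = -1.904*z^5 - 1.2984*z^4 + 3.8296*z^3 + 12.0126*z^2 - 1.0056*z - 7.0884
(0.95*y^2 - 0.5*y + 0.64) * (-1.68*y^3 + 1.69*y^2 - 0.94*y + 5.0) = -1.596*y^5 + 2.4455*y^4 - 2.8132*y^3 + 6.3016*y^2 - 3.1016*y + 3.2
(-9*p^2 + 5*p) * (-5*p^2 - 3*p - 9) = 45*p^4 + 2*p^3 + 66*p^2 - 45*p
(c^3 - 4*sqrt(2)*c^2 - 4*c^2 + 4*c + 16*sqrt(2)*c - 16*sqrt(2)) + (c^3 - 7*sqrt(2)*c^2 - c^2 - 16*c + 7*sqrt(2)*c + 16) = 2*c^3 - 11*sqrt(2)*c^2 - 5*c^2 - 12*c + 23*sqrt(2)*c - 16*sqrt(2) + 16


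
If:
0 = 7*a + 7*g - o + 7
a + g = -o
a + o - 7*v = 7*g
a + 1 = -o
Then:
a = -15/8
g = 1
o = 7/8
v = -8/7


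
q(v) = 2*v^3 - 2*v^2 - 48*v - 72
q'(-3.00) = 18.00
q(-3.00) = 0.00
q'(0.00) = -48.00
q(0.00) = -72.00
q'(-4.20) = 74.64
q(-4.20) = -53.86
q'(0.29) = -48.66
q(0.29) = -86.04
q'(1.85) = -34.86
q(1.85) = -154.98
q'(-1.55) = -27.38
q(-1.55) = -9.85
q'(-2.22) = -9.55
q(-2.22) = 2.82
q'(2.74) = -13.91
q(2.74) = -177.39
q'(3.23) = 1.68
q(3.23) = -180.51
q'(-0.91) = -39.39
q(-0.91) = -31.48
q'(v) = 6*v^2 - 4*v - 48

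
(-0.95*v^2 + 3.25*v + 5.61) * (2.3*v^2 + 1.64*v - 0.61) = -2.185*v^4 + 5.917*v^3 + 18.8125*v^2 + 7.2179*v - 3.4221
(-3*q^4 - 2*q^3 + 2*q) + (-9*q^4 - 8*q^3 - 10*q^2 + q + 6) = -12*q^4 - 10*q^3 - 10*q^2 + 3*q + 6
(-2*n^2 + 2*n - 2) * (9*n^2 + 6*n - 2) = -18*n^4 + 6*n^3 - 2*n^2 - 16*n + 4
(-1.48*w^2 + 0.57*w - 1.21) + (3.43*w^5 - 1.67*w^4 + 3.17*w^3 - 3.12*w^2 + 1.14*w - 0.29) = 3.43*w^5 - 1.67*w^4 + 3.17*w^3 - 4.6*w^2 + 1.71*w - 1.5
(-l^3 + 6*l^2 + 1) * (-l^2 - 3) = l^5 - 6*l^4 + 3*l^3 - 19*l^2 - 3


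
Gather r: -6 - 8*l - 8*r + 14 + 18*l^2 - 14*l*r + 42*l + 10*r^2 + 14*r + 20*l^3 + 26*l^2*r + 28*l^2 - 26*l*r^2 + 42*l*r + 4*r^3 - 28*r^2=20*l^3 + 46*l^2 + 34*l + 4*r^3 + r^2*(-26*l - 18) + r*(26*l^2 + 28*l + 6) + 8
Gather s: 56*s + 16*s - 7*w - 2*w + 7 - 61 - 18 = 72*s - 9*w - 72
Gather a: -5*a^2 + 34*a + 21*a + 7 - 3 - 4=-5*a^2 + 55*a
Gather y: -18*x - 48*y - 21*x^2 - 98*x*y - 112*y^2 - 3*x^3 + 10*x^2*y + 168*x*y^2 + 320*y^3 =-3*x^3 - 21*x^2 - 18*x + 320*y^3 + y^2*(168*x - 112) + y*(10*x^2 - 98*x - 48)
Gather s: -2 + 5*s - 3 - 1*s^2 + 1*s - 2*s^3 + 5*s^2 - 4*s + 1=-2*s^3 + 4*s^2 + 2*s - 4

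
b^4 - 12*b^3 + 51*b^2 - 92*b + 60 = (b - 5)*(b - 3)*(b - 2)^2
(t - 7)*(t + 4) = t^2 - 3*t - 28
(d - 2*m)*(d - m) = d^2 - 3*d*m + 2*m^2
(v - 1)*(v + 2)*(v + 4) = v^3 + 5*v^2 + 2*v - 8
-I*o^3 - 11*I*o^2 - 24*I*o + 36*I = (o + 6)^2*(-I*o + I)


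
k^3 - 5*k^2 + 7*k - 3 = (k - 3)*(k - 1)^2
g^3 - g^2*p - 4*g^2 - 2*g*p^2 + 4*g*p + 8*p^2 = (g - 4)*(g - 2*p)*(g + p)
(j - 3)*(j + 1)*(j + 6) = j^3 + 4*j^2 - 15*j - 18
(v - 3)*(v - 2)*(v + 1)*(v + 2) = v^4 - 2*v^3 - 7*v^2 + 8*v + 12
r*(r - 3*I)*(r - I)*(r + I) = r^4 - 3*I*r^3 + r^2 - 3*I*r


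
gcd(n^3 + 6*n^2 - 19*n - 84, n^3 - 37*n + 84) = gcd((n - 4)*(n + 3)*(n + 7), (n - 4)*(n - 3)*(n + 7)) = n^2 + 3*n - 28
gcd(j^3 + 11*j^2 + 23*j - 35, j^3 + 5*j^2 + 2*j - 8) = j - 1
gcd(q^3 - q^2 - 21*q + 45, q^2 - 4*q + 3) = q - 3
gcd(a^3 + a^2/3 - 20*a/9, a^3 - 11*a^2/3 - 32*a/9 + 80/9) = a^2 + a/3 - 20/9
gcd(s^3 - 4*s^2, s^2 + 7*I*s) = s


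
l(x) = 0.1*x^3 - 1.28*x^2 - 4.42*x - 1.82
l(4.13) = -34.86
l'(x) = 0.3*x^2 - 2.56*x - 4.42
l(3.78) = -31.42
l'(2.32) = -8.74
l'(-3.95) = 10.37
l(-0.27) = -0.72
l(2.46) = -18.95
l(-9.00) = -138.62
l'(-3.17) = 6.71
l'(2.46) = -8.90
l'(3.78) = -9.81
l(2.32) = -17.72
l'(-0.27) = -3.71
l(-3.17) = -3.86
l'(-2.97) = 5.83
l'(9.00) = -3.16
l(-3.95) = -10.50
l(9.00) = -72.38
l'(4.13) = -9.88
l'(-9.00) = 42.92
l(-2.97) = -2.60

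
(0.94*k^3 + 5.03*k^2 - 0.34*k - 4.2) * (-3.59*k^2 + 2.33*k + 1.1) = -3.3746*k^5 - 15.8675*k^4 + 13.9745*k^3 + 19.8188*k^2 - 10.16*k - 4.62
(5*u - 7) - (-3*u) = 8*u - 7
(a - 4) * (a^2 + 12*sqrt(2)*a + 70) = a^3 - 4*a^2 + 12*sqrt(2)*a^2 - 48*sqrt(2)*a + 70*a - 280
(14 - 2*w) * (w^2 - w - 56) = -2*w^3 + 16*w^2 + 98*w - 784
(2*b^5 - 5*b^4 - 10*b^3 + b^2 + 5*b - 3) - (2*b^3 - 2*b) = 2*b^5 - 5*b^4 - 12*b^3 + b^2 + 7*b - 3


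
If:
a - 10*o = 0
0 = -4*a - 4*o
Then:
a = 0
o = 0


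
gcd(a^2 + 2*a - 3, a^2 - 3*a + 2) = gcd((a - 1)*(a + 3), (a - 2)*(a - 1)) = a - 1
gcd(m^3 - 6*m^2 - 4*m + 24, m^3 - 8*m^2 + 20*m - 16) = m - 2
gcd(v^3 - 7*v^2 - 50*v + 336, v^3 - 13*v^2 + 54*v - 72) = v - 6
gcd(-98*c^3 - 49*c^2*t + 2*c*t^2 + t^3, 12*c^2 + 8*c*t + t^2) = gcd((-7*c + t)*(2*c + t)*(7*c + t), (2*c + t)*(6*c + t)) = 2*c + t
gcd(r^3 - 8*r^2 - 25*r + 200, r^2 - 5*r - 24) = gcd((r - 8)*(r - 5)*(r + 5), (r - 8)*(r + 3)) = r - 8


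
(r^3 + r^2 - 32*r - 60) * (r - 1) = r^4 - 33*r^2 - 28*r + 60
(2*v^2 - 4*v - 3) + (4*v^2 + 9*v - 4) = 6*v^2 + 5*v - 7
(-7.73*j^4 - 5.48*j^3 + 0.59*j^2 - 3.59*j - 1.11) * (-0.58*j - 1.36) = 4.4834*j^5 + 13.6912*j^4 + 7.1106*j^3 + 1.2798*j^2 + 5.5262*j + 1.5096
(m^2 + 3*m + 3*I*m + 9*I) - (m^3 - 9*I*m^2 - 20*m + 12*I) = -m^3 + m^2 + 9*I*m^2 + 23*m + 3*I*m - 3*I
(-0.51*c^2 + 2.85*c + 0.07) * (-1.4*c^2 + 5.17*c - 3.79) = 0.714*c^4 - 6.6267*c^3 + 16.5694*c^2 - 10.4396*c - 0.2653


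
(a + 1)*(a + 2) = a^2 + 3*a + 2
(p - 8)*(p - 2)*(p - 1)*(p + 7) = p^4 - 4*p^3 - 51*p^2 + 166*p - 112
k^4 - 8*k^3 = k^3*(k - 8)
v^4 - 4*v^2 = v^2*(v - 2)*(v + 2)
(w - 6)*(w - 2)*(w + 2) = w^3 - 6*w^2 - 4*w + 24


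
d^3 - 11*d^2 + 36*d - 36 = (d - 6)*(d - 3)*(d - 2)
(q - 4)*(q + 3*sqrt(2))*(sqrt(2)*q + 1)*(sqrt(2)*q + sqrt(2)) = 2*q^4 - 6*q^3 + 7*sqrt(2)*q^3 - 21*sqrt(2)*q^2 - 2*q^2 - 28*sqrt(2)*q - 18*q - 24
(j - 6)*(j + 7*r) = j^2 + 7*j*r - 6*j - 42*r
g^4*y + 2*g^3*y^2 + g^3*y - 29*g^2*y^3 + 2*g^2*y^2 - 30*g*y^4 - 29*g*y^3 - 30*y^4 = (g - 5*y)*(g + y)*(g + 6*y)*(g*y + y)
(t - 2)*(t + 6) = t^2 + 4*t - 12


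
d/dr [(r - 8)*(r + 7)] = 2*r - 1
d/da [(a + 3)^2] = 2*a + 6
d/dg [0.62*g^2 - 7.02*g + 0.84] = 1.24*g - 7.02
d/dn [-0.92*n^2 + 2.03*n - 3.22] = 2.03 - 1.84*n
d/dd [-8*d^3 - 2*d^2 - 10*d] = -24*d^2 - 4*d - 10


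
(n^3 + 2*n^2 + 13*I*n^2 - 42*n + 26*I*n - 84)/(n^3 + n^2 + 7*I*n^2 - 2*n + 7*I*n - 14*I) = (n + 6*I)/(n - 1)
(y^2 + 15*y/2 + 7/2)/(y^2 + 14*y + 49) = (y + 1/2)/(y + 7)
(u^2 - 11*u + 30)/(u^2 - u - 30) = (u - 5)/(u + 5)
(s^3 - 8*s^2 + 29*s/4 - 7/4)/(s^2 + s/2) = (4*s^3 - 32*s^2 + 29*s - 7)/(2*s*(2*s + 1))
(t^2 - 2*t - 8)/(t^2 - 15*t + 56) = (t^2 - 2*t - 8)/(t^2 - 15*t + 56)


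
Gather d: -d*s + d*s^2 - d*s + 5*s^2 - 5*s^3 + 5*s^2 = d*(s^2 - 2*s) - 5*s^3 + 10*s^2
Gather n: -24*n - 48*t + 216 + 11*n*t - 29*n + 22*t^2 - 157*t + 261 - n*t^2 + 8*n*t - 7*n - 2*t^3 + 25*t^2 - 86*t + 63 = n*(-t^2 + 19*t - 60) - 2*t^3 + 47*t^2 - 291*t + 540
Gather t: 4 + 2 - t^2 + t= -t^2 + t + 6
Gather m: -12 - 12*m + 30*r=-12*m + 30*r - 12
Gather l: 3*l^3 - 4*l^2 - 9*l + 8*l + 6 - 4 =3*l^3 - 4*l^2 - l + 2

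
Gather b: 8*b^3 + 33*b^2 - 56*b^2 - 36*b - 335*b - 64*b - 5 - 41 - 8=8*b^3 - 23*b^2 - 435*b - 54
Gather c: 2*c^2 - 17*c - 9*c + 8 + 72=2*c^2 - 26*c + 80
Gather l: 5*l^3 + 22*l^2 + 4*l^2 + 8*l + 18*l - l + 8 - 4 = 5*l^3 + 26*l^2 + 25*l + 4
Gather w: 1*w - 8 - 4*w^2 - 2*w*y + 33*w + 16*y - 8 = -4*w^2 + w*(34 - 2*y) + 16*y - 16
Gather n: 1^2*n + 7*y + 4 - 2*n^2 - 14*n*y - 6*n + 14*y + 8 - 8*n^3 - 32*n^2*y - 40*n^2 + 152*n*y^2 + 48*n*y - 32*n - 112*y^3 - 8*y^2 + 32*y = -8*n^3 + n^2*(-32*y - 42) + n*(152*y^2 + 34*y - 37) - 112*y^3 - 8*y^2 + 53*y + 12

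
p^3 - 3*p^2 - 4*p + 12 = (p - 3)*(p - 2)*(p + 2)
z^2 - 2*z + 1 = (z - 1)^2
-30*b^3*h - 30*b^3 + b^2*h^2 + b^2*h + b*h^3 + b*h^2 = (-5*b + h)*(6*b + h)*(b*h + b)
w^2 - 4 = (w - 2)*(w + 2)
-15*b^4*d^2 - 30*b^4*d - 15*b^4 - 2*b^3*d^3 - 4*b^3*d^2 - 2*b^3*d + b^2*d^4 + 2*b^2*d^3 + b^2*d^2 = (-5*b + d)*(3*b + d)*(b*d + b)^2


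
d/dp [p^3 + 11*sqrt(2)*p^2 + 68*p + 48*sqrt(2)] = 3*p^2 + 22*sqrt(2)*p + 68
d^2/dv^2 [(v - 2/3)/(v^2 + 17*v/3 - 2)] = 2*((3*v - 2)*(6*v + 17)^2 - 9*(3*v + 5)*(3*v^2 + 17*v - 6))/(3*v^2 + 17*v - 6)^3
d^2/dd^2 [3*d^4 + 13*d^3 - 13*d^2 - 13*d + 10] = 36*d^2 + 78*d - 26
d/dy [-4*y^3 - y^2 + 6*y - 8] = -12*y^2 - 2*y + 6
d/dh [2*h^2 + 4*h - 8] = 4*h + 4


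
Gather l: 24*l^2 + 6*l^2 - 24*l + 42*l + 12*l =30*l^2 + 30*l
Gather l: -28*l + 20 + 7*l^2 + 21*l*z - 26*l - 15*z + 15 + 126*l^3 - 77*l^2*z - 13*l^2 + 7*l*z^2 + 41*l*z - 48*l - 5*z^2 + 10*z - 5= 126*l^3 + l^2*(-77*z - 6) + l*(7*z^2 + 62*z - 102) - 5*z^2 - 5*z + 30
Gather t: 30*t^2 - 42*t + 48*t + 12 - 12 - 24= 30*t^2 + 6*t - 24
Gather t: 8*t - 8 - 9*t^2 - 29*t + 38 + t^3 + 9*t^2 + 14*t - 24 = t^3 - 7*t + 6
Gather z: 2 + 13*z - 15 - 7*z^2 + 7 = -7*z^2 + 13*z - 6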